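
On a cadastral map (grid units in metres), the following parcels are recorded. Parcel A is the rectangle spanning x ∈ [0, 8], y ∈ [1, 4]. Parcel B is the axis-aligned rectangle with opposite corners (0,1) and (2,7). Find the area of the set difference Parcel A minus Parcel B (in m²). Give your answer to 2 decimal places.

18.00

|Parcel A∩Parcel B|: x∈[0,2], y∈[1,4] → 2·3 = 6.
|Parcel A| = 24.
|Parcel A ∖ Parcel B| = |Parcel A| − |Parcel A∩Parcel B| = 24 − 6 = 18.00.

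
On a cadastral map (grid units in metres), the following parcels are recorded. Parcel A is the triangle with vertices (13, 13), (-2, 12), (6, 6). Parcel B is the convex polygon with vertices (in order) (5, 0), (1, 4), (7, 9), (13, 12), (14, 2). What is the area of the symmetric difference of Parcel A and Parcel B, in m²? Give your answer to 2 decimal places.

|Parcel A| = 49, |Parcel B| = 92, |Parcel A∩Parcel B| = 7.5658.
|Parcel A △ Parcel B| = |Parcel A| + |Parcel B| − 2·|Parcel A∩Parcel B| = 49 + 92 − 15.1316 = 125.87.

125.87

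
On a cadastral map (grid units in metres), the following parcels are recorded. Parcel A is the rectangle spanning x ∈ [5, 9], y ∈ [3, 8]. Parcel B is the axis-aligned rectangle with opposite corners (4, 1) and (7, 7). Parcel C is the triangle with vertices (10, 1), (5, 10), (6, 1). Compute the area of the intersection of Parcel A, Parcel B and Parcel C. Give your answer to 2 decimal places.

The intersection is the polygon with vertices (6.667,7), (7,6.4), (7,3), (5.778,3), (5.333,7).
By the shoelace formula its area is 5.68.

5.68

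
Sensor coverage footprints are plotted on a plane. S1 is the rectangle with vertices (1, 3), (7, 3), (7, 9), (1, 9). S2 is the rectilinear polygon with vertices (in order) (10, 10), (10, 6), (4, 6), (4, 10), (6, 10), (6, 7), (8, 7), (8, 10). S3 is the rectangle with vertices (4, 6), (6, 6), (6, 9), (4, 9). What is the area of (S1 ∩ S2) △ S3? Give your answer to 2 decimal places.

1.00

|S1 ∩ S2| = 7.
|(S1 ∩ S2) ∩ S3| = 6.
|(S1 ∩ S2) △ S3| = 7 + 6 − 12 = 1.00.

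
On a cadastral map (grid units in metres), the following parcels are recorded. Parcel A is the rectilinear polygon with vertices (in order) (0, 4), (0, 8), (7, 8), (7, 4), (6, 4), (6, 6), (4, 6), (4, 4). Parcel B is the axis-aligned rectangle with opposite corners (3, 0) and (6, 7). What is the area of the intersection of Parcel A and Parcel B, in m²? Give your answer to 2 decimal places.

5.00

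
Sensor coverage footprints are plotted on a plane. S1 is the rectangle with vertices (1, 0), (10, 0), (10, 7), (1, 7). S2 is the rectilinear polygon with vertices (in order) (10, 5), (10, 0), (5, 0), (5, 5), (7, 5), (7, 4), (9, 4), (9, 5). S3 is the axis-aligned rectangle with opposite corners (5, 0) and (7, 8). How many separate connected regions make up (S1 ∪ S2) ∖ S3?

2

(S1 ∪ S2) ∖ S3 splits into 2 disjoint pieces (area 21, area 28).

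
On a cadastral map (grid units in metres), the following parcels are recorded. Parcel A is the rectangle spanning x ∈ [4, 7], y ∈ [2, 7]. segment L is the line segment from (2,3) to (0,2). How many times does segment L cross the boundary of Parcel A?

The segment lies entirely outside Parcel A and never meets its boundary.

0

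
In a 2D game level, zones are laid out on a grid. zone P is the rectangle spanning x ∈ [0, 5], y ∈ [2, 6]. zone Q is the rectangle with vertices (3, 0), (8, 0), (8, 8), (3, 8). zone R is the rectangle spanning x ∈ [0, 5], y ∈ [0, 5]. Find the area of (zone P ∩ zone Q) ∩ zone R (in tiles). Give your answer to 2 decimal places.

6.00

The region (zone P ∩ zone Q) ∩ zone R is the polygon with vertices (5,2), (3,2), (3,5), (5,5).
By the shoelace formula its area is 6.00.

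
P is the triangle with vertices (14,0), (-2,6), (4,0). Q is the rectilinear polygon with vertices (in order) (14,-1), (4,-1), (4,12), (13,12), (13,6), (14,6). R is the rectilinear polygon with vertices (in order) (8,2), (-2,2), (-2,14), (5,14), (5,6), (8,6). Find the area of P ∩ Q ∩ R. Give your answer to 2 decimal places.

The intersection is the polygon with vertices (4,3.75), (8,2.25), (8,2), (4,2).
By the shoelace formula its area is 4.00.

4.00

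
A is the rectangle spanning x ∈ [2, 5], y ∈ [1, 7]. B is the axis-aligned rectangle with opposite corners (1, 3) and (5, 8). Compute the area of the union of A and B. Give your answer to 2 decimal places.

By inclusion–exclusion:
Individual areas: |A| = 18, |B| = 20.
|A∩B|: x∈[2,5], y∈[3,7] → 3·4 = 12.
|A ∪ B| = 38 − 12 = 26.00.

26.00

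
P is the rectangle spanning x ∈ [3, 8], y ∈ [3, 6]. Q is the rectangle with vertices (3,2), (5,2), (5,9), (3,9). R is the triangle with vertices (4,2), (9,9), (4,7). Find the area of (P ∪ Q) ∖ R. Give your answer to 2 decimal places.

16.09

|P ∪ Q| = 23.
|(P ∪ Q) ∩ R| = 6.9143.
|(P ∪ Q) ∖ R| = 23 − 6.9143 = 16.09.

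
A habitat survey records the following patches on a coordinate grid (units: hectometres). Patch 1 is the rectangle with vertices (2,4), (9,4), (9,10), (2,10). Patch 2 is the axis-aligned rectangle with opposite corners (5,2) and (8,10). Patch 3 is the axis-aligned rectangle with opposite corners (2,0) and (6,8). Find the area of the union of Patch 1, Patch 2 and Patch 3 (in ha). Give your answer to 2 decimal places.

62.00

By inclusion–exclusion:
Individual areas: |Patch 1| = 42, |Patch 2| = 24, |Patch 3| = 32.
|Patch 1∩Patch 2|: x∈[5,8], y∈[4,10] → 3·6 = 18.
|Patch 1∩Patch 3|: x∈[2,6], y∈[4,8] → 4·4 = 16.
|Patch 2∩Patch 3|: x∈[5,6], y∈[2,8] → 1·6 = 6.
|Patch 1∩Patch 2∩Patch 3| = 4.
|Patch 1 ∪ Patch 2 ∪ Patch 3| = 98 − 40 + 4 = 62.00.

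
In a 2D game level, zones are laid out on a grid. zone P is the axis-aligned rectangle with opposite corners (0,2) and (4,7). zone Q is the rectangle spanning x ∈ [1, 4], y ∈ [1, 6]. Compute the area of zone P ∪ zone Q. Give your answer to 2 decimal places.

By inclusion–exclusion:
Individual areas: |zone P| = 20, |zone Q| = 15.
|zone P∩zone Q|: x∈[1,4], y∈[2,6] → 3·4 = 12.
|zone P ∪ zone Q| = 35 − 12 = 23.00.

23.00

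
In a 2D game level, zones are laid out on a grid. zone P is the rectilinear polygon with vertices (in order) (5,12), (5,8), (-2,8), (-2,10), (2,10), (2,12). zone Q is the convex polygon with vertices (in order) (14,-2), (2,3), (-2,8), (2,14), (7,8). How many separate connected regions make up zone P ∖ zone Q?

zone P ∖ zone Q splits into 2 disjoint pieces (area 1.0667, area 1.3333).

2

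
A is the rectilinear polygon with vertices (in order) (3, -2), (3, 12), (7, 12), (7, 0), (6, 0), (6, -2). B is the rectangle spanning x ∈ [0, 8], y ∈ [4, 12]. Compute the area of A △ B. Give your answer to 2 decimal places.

54.00

|A| = 54, |B| = 64, |A∩B| = 32.
|A △ B| = |A| + |B| − 2·|A∩B| = 54 + 64 − 64 = 54.00.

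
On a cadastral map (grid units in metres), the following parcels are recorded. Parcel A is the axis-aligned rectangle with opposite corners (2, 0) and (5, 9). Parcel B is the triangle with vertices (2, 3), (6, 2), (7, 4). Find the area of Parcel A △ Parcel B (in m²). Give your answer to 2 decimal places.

|Parcel A| = 27, |Parcel B| = 4.5, |Parcel A∩Parcel B| = 2.025.
|Parcel A △ Parcel B| = |Parcel A| + |Parcel B| − 2·|Parcel A∩Parcel B| = 27 + 4.5 − 4.05 = 27.45.

27.45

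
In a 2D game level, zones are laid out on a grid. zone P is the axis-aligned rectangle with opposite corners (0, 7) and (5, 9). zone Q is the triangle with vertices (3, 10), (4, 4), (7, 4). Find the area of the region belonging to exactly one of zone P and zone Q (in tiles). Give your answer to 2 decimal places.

15.00

|zone P| = 10, |zone Q| = 9, |zone P∩zone Q| = 2.
|zone P △ zone Q| = |zone P| + |zone Q| − 2·|zone P∩zone Q| = 10 + 9 − 4 = 15.00.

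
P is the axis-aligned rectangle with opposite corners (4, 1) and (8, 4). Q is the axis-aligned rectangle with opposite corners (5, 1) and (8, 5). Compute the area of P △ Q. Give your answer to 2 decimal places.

|P∩Q|: x∈[5,8], y∈[1,4] → 3·3 = 9.
|P △ Q| = |P| + |Q| − 2·|P∩Q| = 12 + 12 − 18 = 6.00.

6.00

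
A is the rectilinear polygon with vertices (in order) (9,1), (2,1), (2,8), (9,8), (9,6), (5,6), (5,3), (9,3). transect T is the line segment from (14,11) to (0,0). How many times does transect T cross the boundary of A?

The segment meets the boundary at (2,1.571), (5,3.929), (7.636,6), (9,7.071).

4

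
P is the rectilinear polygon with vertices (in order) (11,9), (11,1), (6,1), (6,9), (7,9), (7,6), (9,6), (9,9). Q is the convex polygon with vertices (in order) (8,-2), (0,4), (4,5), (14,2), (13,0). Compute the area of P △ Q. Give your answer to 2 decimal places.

56.50

|P| = 34, |Q| = 49, |P∩Q| = 13.25.
|P △ Q| = |P| + |Q| − 2·|P∩Q| = 34 + 49 − 26.5 = 56.50.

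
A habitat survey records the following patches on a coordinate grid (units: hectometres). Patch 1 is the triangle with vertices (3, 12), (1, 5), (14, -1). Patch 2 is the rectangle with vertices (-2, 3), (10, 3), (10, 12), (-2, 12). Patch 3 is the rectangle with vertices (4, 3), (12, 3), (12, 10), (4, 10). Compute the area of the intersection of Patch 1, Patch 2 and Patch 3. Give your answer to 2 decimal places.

24.94

The intersection is the polygon with vertices (10,3.727), (10,3), (5.333,3), (4,3.615), (4,10), (4.692,10).
By the shoelace formula its area is 24.94.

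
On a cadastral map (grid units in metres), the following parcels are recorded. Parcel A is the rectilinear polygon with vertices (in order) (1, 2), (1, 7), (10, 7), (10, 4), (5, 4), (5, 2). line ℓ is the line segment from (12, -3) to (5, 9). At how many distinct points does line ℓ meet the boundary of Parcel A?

The segment meets the boundary at (6.167,7), (7.917,4).

2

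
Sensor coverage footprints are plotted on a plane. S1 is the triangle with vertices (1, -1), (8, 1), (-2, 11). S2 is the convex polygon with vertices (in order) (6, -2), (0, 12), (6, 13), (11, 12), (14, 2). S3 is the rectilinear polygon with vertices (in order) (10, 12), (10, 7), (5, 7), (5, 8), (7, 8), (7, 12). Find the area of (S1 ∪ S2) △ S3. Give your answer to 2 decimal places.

|S1 ∪ S2| = 162.6795.
|(S1 ∪ S2) ∩ S3| = 17.
|(S1 ∪ S2) △ S3| = 162.6795 + 17 − 34 = 145.68.

145.68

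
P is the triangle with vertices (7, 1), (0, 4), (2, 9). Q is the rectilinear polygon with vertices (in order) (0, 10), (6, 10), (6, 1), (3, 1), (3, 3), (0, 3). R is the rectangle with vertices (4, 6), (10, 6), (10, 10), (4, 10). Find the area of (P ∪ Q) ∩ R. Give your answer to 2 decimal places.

The region (P ∪ Q) ∩ R is the polygon with vertices (6,10), (6,6), (4,6), (4,10).
By the shoelace formula its area is 8.00.

8.00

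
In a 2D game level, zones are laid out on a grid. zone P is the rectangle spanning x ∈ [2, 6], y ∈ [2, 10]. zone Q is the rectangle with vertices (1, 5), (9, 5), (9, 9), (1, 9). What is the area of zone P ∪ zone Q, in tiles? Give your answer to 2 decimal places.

By inclusion–exclusion:
Individual areas: |zone P| = 32, |zone Q| = 32.
|zone P∩zone Q|: x∈[2,6], y∈[5,9] → 4·4 = 16.
|zone P ∪ zone Q| = 64 − 16 = 48.00.

48.00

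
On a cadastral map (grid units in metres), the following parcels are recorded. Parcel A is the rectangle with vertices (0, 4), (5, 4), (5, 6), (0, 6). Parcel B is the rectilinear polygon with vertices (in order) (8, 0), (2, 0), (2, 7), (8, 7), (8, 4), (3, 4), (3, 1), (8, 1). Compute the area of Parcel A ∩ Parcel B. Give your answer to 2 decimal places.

6.00

The intersection is the polygon with vertices (5,6), (5,4), (3,4), (2,4), (2,6).
By the shoelace formula its area is 6.00.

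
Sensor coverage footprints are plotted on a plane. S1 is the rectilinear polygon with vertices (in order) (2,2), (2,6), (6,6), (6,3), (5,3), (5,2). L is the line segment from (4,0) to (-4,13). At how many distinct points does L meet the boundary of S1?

2

The segment meets the boundary at (2,3.25), (2.769,2).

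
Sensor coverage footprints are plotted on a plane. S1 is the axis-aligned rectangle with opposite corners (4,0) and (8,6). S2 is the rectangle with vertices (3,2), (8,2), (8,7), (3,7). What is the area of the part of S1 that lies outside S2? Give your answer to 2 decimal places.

8.00

|S1∩S2|: x∈[4,8], y∈[2,6] → 4·4 = 16.
|S1| = 24.
|S1 ∖ S2| = |S1| − |S1∩S2| = 24 − 16 = 8.00.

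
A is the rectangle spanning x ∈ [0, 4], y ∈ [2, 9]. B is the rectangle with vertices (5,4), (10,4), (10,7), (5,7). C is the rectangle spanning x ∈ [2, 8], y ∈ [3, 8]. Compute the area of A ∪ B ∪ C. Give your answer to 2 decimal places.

54.00

By inclusion–exclusion:
Individual areas: |A| = 28, |B| = 15, |C| = 30.
|A∩B| = 0 (no overlap).
|A∩C|: x∈[2,4], y∈[3,8] → 2·5 = 10.
|B∩C|: x∈[5,8], y∈[4,7] → 3·3 = 9.
|A∩B∩C| = 0.
|A ∪ B ∪ C| = 73 − 19 + 0 = 54.00.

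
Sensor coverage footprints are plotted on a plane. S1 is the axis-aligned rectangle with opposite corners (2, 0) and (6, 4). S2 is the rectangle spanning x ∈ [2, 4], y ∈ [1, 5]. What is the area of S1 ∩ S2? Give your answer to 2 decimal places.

6.00

|S1∩S2|: x∈[2,4], y∈[1,4] → 2·3 = 6.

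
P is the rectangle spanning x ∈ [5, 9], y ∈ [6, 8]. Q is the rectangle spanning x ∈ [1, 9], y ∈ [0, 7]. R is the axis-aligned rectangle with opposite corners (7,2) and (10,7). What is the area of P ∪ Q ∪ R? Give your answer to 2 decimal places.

65.00

By inclusion–exclusion:
Individual areas: |P| = 8, |Q| = 56, |R| = 15.
|P∩Q|: x∈[5,9], y∈[6,7] → 4·1 = 4.
|P∩R|: x∈[7,9], y∈[6,7] → 2·1 = 2.
|Q∩R|: x∈[7,9], y∈[2,7] → 2·5 = 10.
|P∩Q∩R| = 2.
|P ∪ Q ∪ R| = 79 − 16 + 2 = 65.00.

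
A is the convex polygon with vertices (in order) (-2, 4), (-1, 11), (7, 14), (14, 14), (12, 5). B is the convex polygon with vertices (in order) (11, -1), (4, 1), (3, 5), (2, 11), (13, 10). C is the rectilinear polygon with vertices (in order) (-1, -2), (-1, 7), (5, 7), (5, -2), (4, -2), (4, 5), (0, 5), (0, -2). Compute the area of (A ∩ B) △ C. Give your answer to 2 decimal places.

|A ∩ B| = 57.9671.
|(A ∩ B) ∩ C| = 4.869.
|(A ∩ B) △ C| = 57.9671 + 26 − 9.7381 = 74.23.

74.23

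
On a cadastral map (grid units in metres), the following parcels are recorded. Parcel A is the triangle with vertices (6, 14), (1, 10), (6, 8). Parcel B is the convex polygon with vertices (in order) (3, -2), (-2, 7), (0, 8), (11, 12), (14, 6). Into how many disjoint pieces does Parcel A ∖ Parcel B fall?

Parcel A ∖ Parcel B is a single connected region.

1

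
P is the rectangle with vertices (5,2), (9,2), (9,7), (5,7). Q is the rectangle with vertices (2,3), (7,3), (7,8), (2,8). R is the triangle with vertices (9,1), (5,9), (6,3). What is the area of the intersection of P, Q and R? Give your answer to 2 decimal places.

The intersection is the polygon with vertices (6,7), (7,5), (7,3), (6,3), (5.333,7).
By the shoelace formula its area is 4.33.

4.33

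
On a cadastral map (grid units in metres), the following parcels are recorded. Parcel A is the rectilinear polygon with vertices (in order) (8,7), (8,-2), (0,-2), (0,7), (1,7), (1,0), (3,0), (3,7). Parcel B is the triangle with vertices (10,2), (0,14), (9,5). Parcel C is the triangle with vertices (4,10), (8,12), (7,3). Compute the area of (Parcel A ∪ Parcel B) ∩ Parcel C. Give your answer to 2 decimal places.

The region (Parcel A ∪ Parcel B) ∩ Parcel C is the polygon with vertices (5.833,7), (4.706,8.353), (4,10), (7,7), (7.444,7), (7,3), (5.286,7).
By the shoelace formula its area is 6.52.

6.52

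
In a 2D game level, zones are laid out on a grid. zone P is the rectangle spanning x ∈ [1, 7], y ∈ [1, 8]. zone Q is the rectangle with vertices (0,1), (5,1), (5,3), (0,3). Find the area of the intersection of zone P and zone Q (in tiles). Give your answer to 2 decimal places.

|zone P∩zone Q|: x∈[1,5], y∈[1,3] → 4·2 = 8.

8.00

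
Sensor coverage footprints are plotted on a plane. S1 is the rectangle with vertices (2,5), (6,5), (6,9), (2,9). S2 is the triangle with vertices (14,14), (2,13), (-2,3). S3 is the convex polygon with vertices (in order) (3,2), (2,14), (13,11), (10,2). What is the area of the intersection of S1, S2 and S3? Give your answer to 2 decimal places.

The intersection is the polygon with vertices (6,9), (6,8.5), (2.65,6.197), (2.417,9).
By the shoelace formula its area is 5.86.

5.86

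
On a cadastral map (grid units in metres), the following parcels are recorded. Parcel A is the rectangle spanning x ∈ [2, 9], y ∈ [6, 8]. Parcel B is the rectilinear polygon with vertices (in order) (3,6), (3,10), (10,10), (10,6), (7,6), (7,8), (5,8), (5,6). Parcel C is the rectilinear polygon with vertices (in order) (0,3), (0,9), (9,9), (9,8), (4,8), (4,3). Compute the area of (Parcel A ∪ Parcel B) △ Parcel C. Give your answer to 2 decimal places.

|Parcel A ∪ Parcel B| = 30.
|(Parcel A ∪ Parcel B) ∩ Parcel C| = 10.
|(Parcel A ∪ Parcel B) △ Parcel C| = 30 + 29 − 20 = 39.00.

39.00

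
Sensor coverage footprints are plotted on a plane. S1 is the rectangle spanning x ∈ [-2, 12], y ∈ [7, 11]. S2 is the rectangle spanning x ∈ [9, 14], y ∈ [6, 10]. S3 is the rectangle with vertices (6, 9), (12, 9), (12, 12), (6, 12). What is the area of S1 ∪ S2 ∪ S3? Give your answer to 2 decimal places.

73.00

By inclusion–exclusion:
Individual areas: |S1| = 56, |S2| = 20, |S3| = 18.
|S1∩S2|: x∈[9,12], y∈[7,10] → 3·3 = 9.
|S1∩S3|: x∈[6,12], y∈[9,11] → 6·2 = 12.
|S2∩S3|: x∈[9,12], y∈[9,10] → 3·1 = 3.
|S1∩S2∩S3| = 3.
|S1 ∪ S2 ∪ S3| = 94 − 24 + 3 = 73.00.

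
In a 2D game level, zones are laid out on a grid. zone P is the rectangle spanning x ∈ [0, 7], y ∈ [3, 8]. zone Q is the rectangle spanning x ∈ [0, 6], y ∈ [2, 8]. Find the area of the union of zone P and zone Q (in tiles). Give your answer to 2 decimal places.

By inclusion–exclusion:
Individual areas: |zone P| = 35, |zone Q| = 36.
|zone P∩zone Q|: x∈[0,6], y∈[3,8] → 6·5 = 30.
|zone P ∪ zone Q| = 71 − 30 = 41.00.

41.00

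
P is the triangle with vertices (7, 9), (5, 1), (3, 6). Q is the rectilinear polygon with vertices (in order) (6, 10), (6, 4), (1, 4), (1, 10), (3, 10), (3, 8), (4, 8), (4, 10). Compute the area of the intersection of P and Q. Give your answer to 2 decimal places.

The intersection is the polygon with vertices (5.75,4), (3.8,4), (3,6), (6,8.25), (6,5).
By the shoelace formula its area is 8.45.

8.45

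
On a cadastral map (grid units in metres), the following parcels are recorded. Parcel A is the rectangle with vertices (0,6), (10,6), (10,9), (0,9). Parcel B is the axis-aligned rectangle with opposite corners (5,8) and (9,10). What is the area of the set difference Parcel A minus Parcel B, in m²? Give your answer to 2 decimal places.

26.00

|Parcel A∩Parcel B|: x∈[5,9], y∈[8,9] → 4·1 = 4.
|Parcel A| = 30.
|Parcel A ∖ Parcel B| = |Parcel A| − |Parcel A∩Parcel B| = 30 − 4 = 26.00.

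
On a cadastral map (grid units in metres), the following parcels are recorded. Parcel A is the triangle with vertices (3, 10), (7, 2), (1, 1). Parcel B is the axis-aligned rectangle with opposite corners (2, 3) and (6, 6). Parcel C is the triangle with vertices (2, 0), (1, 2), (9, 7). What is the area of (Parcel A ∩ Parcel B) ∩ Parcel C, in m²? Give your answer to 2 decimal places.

2.87

The region (Parcel A ∩ Parcel B) ∩ Parcel C is the polygon with vertices (2.6,3), (5.571,4.857), (6,4), (5,3).
By the shoelace formula its area is 2.87.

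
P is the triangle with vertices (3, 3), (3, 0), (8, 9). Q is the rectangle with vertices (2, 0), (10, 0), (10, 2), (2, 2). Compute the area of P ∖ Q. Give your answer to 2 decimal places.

6.39

|P| = 7.5, |P∩Q| = 1.1111.
|P ∖ Q| = |P| − |P∩Q| = 7.5 − 1.1111 = 6.39.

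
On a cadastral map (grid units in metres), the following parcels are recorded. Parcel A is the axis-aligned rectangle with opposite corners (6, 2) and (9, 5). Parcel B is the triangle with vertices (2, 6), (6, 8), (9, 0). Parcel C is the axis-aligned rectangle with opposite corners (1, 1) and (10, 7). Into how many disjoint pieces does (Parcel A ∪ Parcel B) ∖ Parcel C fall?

2

(Parcel A ∪ Parcel B) ∖ Parcel C splits into 2 disjoint pieces (area 0.3958, area 1.1875).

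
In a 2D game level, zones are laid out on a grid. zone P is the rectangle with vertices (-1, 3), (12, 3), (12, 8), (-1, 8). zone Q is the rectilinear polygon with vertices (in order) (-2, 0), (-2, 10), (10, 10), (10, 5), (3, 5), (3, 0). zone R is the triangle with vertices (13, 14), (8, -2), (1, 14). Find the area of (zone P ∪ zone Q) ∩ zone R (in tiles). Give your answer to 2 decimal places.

41.75

The region (zone P ∪ zone Q) ∩ zone R is the polygon with vertices (5.812,3), (2.75,10), (10,10), (10,8), (11.125,8), (9.562,3).
By the shoelace formula its area is 41.75.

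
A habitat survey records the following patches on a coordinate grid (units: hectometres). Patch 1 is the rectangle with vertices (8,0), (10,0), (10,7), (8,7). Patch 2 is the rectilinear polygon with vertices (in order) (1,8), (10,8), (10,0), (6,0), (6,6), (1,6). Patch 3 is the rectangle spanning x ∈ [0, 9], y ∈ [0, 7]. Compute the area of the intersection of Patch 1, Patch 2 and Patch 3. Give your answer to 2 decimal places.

The intersection is the polygon with vertices (8,0), (8,7), (9,7), (9,0).
By the shoelace formula its area is 7.00.

7.00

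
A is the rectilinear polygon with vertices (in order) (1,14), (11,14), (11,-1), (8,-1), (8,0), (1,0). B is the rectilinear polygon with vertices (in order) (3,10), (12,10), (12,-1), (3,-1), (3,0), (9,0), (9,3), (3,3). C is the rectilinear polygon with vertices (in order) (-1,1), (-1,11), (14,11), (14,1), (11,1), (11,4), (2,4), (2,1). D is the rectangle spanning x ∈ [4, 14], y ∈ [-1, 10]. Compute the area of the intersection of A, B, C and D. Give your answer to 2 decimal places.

42.00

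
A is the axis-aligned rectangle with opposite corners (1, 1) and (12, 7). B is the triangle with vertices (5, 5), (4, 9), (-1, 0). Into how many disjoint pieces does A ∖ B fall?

2

A ∖ B splits into 2 disjoint pieces (area 51.8333, area 3.2111).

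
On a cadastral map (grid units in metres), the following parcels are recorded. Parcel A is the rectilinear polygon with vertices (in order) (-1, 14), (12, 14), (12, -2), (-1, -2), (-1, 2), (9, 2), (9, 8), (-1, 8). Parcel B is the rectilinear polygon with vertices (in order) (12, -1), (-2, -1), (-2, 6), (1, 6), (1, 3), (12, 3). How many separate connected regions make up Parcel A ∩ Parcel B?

1

Parcel A ∩ Parcel B is a single connected region.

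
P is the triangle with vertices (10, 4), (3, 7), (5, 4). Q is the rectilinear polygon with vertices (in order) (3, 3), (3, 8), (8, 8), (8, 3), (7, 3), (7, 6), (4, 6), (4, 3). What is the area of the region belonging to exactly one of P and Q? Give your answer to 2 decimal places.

|P| = 7.5, |Q| = 16, |P∩Q| = 1.9881.
|P △ Q| = |P| + |Q| − 2·|P∩Q| = 7.5 + 16 − 3.9762 = 19.52.

19.52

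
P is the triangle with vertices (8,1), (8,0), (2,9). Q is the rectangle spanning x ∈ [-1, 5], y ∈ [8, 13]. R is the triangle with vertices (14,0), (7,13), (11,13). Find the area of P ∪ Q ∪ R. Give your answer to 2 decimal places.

58.96

By inclusion–exclusion:
Individual areas: |P| = 3, |Q| = 30, |R| = 26.
|P∩Q| = 0.0417.
|P∩R| = 0.
|Q∩R| = 0.
|P∩Q∩R| = 0.
|P ∪ Q ∪ R| = 59 − 0.0417 + 0 = 58.96.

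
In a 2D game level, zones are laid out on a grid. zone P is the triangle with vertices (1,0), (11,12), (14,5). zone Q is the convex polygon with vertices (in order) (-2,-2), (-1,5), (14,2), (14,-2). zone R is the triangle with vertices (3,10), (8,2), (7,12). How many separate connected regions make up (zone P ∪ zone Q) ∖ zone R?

1

(zone P ∪ zone Q) ∖ zone R is a single connected region.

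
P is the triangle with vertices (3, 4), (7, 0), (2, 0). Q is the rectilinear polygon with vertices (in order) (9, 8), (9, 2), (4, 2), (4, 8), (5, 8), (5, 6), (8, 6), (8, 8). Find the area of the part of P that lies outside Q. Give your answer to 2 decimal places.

9.50

|P| = 10, |P∩Q| = 0.5.
|P ∖ Q| = |P| − |P∩Q| = 10 − 0.5 = 9.50.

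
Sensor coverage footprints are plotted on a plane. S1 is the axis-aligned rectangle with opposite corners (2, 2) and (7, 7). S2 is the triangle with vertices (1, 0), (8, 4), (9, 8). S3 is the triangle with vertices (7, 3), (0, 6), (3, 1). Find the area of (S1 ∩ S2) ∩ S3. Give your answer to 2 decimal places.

The region (S1 ∩ S2) ∩ S3 is the polygon with vertices (4.5,2), (3,2), (4.9,3.9), (6.571,3.184).
By the shoelace formula its area is 3.16.

3.16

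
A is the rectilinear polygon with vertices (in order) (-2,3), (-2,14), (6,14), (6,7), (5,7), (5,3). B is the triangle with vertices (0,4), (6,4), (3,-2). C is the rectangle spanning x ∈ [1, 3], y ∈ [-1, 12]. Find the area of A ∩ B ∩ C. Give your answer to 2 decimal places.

2.00

The intersection is the polygon with vertices (1,3), (1,4), (3,4), (3,3).
By the shoelace formula its area is 2.00.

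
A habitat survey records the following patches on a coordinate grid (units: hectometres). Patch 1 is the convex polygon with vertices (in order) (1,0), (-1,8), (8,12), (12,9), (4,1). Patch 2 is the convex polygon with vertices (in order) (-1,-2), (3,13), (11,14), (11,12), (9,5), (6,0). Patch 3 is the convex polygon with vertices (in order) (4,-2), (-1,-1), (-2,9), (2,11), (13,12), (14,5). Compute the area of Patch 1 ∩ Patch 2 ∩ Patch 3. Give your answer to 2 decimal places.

The intersection is the polygon with vertices (2.025,9.345), (6.714,11.429), (8.54,11.595), (10.471,10.147), (9.4,6.4), (4,1), (1,0), (0.29,2.839).
By the shoelace formula its area is 69.93.

69.93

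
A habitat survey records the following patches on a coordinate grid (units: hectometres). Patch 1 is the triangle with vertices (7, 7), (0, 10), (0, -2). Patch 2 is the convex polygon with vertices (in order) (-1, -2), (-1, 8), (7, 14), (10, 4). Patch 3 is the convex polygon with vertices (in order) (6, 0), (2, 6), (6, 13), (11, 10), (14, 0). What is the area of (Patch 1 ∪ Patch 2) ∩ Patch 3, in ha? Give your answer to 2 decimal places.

The region (Patch 1 ∪ Patch 2) ∩ Patch 3 is the polygon with vertices (10,4), (5.111,1.333), (2,6), (6,13), (7.585,12.049).
By the shoelace formula its area is 52.79.

52.79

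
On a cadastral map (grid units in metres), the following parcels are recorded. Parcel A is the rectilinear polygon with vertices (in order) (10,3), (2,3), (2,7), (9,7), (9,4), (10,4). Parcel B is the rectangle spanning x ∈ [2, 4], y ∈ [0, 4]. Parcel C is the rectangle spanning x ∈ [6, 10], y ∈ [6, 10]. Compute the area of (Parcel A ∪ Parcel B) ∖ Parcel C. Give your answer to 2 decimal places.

32.00

|Parcel A ∪ Parcel B| = 35.
|(Parcel A ∪ Parcel B) ∩ Parcel C| = 3.
|(Parcel A ∪ Parcel B) ∖ Parcel C| = 35 − 3 = 32.00.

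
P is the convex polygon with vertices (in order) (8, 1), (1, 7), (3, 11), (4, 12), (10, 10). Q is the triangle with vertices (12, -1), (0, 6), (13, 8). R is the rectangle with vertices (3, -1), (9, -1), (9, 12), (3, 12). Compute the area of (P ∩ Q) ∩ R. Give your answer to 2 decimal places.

22.36

The region (P ∩ Q) ∩ R is the polygon with vertices (9,7.385), (9,5.5), (8.066,1.295), (6.783,2.043), (3,5.286), (3,6.462).
By the shoelace formula its area is 22.36.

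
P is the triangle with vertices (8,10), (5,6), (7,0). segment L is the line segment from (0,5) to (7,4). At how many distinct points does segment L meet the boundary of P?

1

The segment meets the boundary at (5.6,4.2).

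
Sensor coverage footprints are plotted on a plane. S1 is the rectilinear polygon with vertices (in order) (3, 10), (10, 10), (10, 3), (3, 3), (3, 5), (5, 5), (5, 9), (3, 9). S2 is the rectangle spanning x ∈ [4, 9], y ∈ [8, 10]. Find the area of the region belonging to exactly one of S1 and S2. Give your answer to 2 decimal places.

33.00

|S1| = 41, |S2| = 10, |S1∩S2| = 9.
|S1 △ S2| = |S1| + |S2| − 2·|S1∩S2| = 41 + 10 − 18 = 33.00.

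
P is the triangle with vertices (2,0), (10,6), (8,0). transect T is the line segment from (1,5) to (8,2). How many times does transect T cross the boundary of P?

The segment meets the boundary at (5.879,2.909).

1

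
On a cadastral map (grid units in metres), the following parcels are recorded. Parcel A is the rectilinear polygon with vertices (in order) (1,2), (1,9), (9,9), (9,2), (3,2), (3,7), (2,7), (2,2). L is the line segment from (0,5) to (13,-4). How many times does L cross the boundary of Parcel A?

4

The segment meets the boundary at (4.333,2), (3,2.923), (2,3.615), (1,4.308).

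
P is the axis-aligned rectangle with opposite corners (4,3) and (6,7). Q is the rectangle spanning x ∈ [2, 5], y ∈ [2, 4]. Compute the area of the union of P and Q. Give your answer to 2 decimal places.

By inclusion–exclusion:
Individual areas: |P| = 8, |Q| = 6.
|P∩Q|: x∈[4,5], y∈[3,4] → 1·1 = 1.
|P ∪ Q| = 14 − 1 = 13.00.

13.00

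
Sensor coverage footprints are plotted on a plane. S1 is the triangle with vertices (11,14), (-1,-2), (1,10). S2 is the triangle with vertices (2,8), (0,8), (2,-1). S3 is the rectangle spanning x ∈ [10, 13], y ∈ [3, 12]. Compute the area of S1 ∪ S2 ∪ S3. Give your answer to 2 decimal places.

By inclusion–exclusion:
Individual areas: |S1| = 56, |S2| = 9, |S3| = 27.
|S1∩S2| = 7.6571.
|S1∩S3| = 0.
|S2∩S3| = 0.
|S1∩S2∩S3| = 0.
|S1 ∪ S2 ∪ S3| = 92 − 7.6571 + 0 = 84.34.

84.34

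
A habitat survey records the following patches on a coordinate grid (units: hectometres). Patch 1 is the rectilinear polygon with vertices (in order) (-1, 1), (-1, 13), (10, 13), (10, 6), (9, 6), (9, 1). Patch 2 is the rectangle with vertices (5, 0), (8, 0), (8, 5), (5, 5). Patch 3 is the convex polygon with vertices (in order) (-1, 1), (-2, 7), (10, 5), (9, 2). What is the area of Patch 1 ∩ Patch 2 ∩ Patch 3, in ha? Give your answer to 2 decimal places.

9.75

The intersection is the polygon with vertices (5,5), (8,5), (8,1.9), (5,1.6).
By the shoelace formula its area is 9.75.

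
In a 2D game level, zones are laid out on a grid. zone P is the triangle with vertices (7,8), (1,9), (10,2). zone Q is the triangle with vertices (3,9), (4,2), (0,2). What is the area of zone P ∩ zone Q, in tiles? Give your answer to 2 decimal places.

The intersection is the polygon with vertices (3.049,8.659), (3.25,7.25), (2.5,7.833), (2.867,8.689).
By the shoelace formula its area is 0.55.

0.55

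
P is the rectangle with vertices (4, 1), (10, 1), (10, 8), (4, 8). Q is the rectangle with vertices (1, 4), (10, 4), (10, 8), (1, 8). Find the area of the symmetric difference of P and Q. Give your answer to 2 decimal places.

|P∩Q|: x∈[4,10], y∈[4,8] → 6·4 = 24.
|P △ Q| = |P| + |Q| − 2·|P∩Q| = 42 + 36 − 48 = 30.00.

30.00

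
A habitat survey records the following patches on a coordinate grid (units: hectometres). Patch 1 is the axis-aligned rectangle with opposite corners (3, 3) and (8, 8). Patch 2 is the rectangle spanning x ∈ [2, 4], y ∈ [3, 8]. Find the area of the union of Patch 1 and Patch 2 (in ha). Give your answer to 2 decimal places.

30.00

By inclusion–exclusion:
Individual areas: |Patch 1| = 25, |Patch 2| = 10.
|Patch 1∩Patch 2|: x∈[3,4], y∈[3,8] → 1·5 = 5.
|Patch 1 ∪ Patch 2| = 35 − 5 = 30.00.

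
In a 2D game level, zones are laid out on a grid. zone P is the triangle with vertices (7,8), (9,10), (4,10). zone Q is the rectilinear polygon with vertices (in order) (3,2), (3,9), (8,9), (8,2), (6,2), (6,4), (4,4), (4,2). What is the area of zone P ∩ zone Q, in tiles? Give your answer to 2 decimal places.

1.25

The intersection is the polygon with vertices (7,8), (5.5,9), (8,9).
By the shoelace formula its area is 1.25.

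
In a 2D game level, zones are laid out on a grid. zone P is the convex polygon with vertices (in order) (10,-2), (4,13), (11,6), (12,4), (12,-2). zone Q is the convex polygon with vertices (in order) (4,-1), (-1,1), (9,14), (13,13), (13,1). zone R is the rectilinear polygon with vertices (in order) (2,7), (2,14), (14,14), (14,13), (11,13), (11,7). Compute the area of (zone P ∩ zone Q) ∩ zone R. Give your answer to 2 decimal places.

The region (zone P ∩ zone Q) ∩ zone R is the polygon with vertices (6.391,10.609), (10,7), (6.4,7), (5.447,9.382).
By the shoelace formula its area is 8.20.

8.20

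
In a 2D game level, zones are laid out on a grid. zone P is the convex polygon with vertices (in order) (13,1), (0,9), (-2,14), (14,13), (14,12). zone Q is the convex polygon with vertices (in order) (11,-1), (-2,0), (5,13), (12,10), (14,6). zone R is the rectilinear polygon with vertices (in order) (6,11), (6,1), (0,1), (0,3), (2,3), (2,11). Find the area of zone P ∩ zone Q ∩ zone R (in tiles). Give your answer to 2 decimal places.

The intersection is the polygon with vertices (3.923,11), (6,11), (6,5.308), (2.138,7.684).
By the shoelace formula its area is 14.44.

14.44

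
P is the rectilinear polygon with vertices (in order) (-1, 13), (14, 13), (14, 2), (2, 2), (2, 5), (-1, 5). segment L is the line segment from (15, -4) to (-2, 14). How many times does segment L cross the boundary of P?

The segment meets the boundary at (-1,12.941), (9.333,2).

2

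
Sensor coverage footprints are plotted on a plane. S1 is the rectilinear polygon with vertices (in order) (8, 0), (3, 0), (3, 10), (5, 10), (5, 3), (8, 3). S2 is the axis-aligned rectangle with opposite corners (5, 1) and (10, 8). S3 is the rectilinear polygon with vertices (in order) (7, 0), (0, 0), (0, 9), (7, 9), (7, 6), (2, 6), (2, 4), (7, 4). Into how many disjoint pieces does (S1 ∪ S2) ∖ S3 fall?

(S1 ∪ S2) ∖ S3 splits into 2 disjoint pieces (area 30, area 2).

2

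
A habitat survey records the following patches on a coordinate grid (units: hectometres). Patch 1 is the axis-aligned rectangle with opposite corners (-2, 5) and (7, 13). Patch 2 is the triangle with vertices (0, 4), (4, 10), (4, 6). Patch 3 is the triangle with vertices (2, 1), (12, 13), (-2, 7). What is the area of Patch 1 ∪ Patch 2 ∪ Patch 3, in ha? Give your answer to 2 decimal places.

By inclusion–exclusion:
Individual areas: |Patch 1| = 72, |Patch 2| = 8, |Patch 3| = 54.
|Patch 1∩Patch 2| = 7.3333.
|Patch 1∩Patch 3| = 32.3571.
|Patch 2∩Patch 3| = 7.9143.
|Patch 1∩Patch 2∩Patch 3| = 7.2476.
|Patch 1 ∪ Patch 2 ∪ Patch 3| = 134 − 47.6048 + 7.2476 = 93.64.

93.64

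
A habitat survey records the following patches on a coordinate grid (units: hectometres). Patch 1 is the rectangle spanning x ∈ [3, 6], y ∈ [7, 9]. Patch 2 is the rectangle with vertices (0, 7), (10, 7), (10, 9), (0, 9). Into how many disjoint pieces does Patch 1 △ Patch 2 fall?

Patch 1 △ Patch 2 splits into 2 disjoint pieces (area 8, area 6).

2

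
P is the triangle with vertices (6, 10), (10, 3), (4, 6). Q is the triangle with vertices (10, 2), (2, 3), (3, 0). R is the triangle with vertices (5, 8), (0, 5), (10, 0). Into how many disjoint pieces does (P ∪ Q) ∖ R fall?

3

(P ∪ Q) ∖ R splits into 3 disjoint pieces (area 10.9091, area 8.7121, area 0.2953).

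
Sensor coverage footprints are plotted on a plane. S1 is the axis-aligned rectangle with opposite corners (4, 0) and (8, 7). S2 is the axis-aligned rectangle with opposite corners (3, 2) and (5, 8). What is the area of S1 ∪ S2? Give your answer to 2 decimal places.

By inclusion–exclusion:
Individual areas: |S1| = 28, |S2| = 12.
|S1∩S2|: x∈[4,5], y∈[2,7] → 1·5 = 5.
|S1 ∪ S2| = 40 − 5 = 35.00.

35.00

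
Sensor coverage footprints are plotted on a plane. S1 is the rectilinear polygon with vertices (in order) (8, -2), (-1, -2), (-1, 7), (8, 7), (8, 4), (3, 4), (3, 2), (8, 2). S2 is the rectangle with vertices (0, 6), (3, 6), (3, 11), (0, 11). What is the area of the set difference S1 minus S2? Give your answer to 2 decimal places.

68.00

|S1| = 71, |S1∩S2| = 3.
|S1 ∖ S2| = |S1| − |S1∩S2| = 71 − 3 = 68.00.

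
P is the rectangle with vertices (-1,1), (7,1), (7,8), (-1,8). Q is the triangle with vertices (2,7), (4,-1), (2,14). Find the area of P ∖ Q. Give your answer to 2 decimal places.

51.63

|P| = 56, |P∩Q| = 4.3667.
|P ∖ Q| = |P| − |P∩Q| = 56 − 4.3667 = 51.63.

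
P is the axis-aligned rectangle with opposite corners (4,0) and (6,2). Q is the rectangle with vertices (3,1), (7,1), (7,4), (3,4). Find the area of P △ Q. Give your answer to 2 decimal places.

12.00

|P∩Q|: x∈[4,6], y∈[1,2] → 2·1 = 2.
|P △ Q| = |P| + |Q| − 2·|P∩Q| = 4 + 12 − 4 = 12.00.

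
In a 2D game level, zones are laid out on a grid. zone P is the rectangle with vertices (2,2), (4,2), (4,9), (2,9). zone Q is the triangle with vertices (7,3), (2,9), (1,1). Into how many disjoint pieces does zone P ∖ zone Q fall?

1

zone P ∖ zone Q is a single connected region.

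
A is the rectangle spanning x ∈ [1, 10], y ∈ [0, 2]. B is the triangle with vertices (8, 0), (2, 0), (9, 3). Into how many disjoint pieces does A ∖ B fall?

A ∖ B splits into 2 disjoint pieces (area 3.3333, area 6.6667).

2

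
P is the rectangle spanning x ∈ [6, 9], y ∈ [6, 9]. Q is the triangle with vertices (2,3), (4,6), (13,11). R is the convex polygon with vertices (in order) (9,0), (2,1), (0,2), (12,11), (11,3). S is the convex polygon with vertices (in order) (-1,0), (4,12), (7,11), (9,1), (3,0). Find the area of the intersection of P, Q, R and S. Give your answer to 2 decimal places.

The intersection is the polygon with vertices (6,6), (6,6.5), (7.652,7.739), (7.762,7.191), (6.125,6).
By the shoelace formula its area is 1.04.

1.04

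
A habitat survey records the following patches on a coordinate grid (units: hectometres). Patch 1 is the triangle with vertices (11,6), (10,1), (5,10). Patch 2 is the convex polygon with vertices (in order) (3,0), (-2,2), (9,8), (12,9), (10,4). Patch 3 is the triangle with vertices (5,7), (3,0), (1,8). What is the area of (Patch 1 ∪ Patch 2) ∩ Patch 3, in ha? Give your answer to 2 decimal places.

The region (Patch 1 ∪ Patch 2) ∩ Patch 3 is the polygon with vertices (4.6,5.6), (3,0), (1.96,4.16).
By the shoelace formula its area is 6.24.

6.24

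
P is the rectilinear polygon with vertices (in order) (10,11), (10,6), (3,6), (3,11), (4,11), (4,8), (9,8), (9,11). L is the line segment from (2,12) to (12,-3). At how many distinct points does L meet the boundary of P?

The segment meets the boundary at (4.667,8), (4,9), (3,10.5), (6,6).

4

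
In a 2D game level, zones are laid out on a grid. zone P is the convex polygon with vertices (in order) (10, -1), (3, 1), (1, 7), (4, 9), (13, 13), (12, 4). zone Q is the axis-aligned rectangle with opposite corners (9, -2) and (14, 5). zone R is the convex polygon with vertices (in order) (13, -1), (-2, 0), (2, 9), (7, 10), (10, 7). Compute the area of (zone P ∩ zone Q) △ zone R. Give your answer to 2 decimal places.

98.01

|zone P ∩ zone Q| = 12.9127.
|(zone P ∩ zone Q) ∩ zone R| = 11.2016.
|(zone P ∩ zone Q) △ zone R| = 12.9127 + 107.5 − 22.4032 = 98.01.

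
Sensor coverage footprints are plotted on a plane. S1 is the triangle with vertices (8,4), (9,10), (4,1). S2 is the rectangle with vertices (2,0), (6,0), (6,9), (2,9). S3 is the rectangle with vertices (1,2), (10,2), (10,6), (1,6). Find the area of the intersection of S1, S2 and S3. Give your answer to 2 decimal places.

1.71

The intersection is the polygon with vertices (6,4.6), (6,2.5), (5.333,2), (4.556,2).
By the shoelace formula its area is 1.71.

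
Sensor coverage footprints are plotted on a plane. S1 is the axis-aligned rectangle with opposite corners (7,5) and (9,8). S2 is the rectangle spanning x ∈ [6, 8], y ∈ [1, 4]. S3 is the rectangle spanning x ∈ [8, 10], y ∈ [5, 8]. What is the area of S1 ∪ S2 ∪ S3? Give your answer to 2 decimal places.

By inclusion–exclusion:
Individual areas: |S1| = 6, |S2| = 6, |S3| = 6.
|S1∩S2| = 0 (no overlap).
|S1∩S3|: x∈[8,9], y∈[5,8] → 1·3 = 3.
|S2∩S3| = 0 (no overlap).
|S1∩S2∩S3| = 0.
|S1 ∪ S2 ∪ S3| = 18 − 3 + 0 = 15.00.

15.00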